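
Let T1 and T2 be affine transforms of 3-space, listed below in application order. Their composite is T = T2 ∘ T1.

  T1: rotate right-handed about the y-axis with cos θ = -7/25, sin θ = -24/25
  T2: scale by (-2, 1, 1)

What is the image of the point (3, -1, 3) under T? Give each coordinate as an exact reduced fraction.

T1 rotate right-handed about the y-axis with cos θ = -7/25, sin θ = -24/25: (3, -1, 3) → (-93/25, -1, 51/25)
T2 scale by (-2, 1, 1): (-93/25, -1, 51/25) → (186/25, -1, 51/25)

T(p) = (186/25, -1, 51/25)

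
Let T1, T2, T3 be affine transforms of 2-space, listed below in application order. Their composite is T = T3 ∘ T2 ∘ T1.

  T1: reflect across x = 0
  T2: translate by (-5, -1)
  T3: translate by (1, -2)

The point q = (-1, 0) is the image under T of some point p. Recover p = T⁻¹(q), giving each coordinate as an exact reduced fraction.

p = (-3, 3)

T1 = [-1 0 0; 0 1 0; 0 0 1]
T2·T1 = [-1 0 -5; 0 1 -1; 0 0 1]
T3·…·T1 = [-1 0 -4; 0 1 -3; 0 0 1]
det M = -1; M⁻¹ = [-1 0 -4; 0 1 3; 0 0 1]
M⁻¹ · (-1, 0)ᵀ = (-3, 3)ᵀ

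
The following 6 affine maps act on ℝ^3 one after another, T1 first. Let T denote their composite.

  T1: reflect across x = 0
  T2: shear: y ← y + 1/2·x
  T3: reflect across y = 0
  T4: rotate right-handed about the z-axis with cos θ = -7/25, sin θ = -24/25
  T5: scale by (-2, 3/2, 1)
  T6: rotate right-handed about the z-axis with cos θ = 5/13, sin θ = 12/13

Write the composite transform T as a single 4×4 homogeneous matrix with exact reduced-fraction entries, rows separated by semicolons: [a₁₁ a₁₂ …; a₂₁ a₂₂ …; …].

T = [-43/25 114/325 0 0; -93/100 1257/650 0 0; 0 0 1 0; 0 0 0 1]

T1 = [-1 0 0 0; 0 1 0 0; 0 0 1 0; 0 0 0 1]
T2·T1 = [-1 0 0 0; -1/2 1 0 0; 0 0 1 0; 0 0 0 1]
T3·…·T1 = [-1 0 0 0; 1/2 -1 0 0; 0 0 1 0; 0 0 0 1]
T4·…·T1 = [19/25 -24/25 0 0; 41/50 7/25 0 0; 0 0 1 0; 0 0 0 1]
T5·…·T1 = [-38/25 48/25 0 0; 123/100 21/50 0 0; 0 0 1 0; 0 0 0 1]
T6·…·T1 = [-43/25 114/325 0 0; -93/100 1257/650 0 0; 0 0 1 0; 0 0 0 1]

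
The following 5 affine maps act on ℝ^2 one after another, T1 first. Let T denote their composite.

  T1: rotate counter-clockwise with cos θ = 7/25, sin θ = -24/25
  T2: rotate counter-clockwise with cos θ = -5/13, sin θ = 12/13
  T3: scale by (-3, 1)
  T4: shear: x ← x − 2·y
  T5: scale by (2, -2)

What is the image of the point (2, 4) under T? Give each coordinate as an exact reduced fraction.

T(p) = (-764/65, -568/65)

T1 rotate counter-clockwise with cos θ = 7/25, sin θ = -24/25: (2, 4) → (22/5, -4/5)
T2 rotate counter-clockwise with cos θ = -5/13, sin θ = 12/13: (22/5, -4/5) → (-62/65, 284/65)
T3 scale by (-3, 1): (-62/65, 284/65) → (186/65, 284/65)
T4 shear: x ← x − 2·y: (186/65, 284/65) → (-382/65, 284/65)
T5 scale by (2, -2): (-382/65, 284/65) → (-764/65, -568/65)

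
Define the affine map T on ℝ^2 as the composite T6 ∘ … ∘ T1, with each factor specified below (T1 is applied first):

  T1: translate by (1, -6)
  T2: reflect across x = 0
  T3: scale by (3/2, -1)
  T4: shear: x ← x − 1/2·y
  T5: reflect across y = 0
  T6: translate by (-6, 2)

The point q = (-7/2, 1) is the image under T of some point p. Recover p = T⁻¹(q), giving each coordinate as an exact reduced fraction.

p = (-3, 5)

T1 = [1 0 1; 0 1 -6; 0 0 1]
T2·T1 = [-1 0 -1; 0 1 -6; 0 0 1]
T3·…·T1 = [-3/2 0 -3/2; 0 -1 6; 0 0 1]
T4·…·T1 = [-3/2 1/2 -9/2; 0 -1 6; 0 0 1]
T5·…·T1 = [-3/2 1/2 -9/2; 0 1 -6; 0 0 1]
T6·…·T1 = [-3/2 1/2 -21/2; 0 1 -4; 0 0 1]
det M = -3/2; M⁻¹ = [-2/3 1/3 -17/3; 0 1 4; 0 0 1]
M⁻¹ · (-7/2, 1)ᵀ = (-3, 5)ᵀ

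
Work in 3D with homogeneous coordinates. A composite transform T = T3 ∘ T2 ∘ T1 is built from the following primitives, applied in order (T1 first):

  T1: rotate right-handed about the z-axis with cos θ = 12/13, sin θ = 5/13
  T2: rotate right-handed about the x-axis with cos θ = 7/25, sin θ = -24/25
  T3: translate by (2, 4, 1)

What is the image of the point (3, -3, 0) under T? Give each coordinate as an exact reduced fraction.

T(p) = (77/13, 1153/325, 829/325)

T1 rotate right-handed about the z-axis with cos θ = 12/13, sin θ = 5/13: (3, -3, 0) → (51/13, -21/13, 0)
T2 rotate right-handed about the x-axis with cos θ = 7/25, sin θ = -24/25: (51/13, -21/13, 0) → (51/13, -147/325, 504/325)
T3 translate by (2, 4, 1): (51/13, -147/325, 504/325) → (77/13, 1153/325, 829/325)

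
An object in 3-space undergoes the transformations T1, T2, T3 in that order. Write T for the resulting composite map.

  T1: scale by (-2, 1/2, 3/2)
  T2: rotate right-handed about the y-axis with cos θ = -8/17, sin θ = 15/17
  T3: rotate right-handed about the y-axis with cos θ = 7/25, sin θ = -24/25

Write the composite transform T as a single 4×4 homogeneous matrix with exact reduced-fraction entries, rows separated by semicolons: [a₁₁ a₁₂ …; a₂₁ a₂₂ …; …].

T = [-608/425 0 891/850 0; 0 1/2 0 0; 594/425 0 456/425 0; 0 0 0 1]

T1 = [-2 0 0 0; 0 1/2 0 0; 0 0 3/2 0; 0 0 0 1]
T2·T1 = [16/17 0 45/34 0; 0 1/2 0 0; 30/17 0 -12/17 0; 0 0 0 1]
T3·…·T1 = [-608/425 0 891/850 0; 0 1/2 0 0; 594/425 0 456/425 0; 0 0 0 1]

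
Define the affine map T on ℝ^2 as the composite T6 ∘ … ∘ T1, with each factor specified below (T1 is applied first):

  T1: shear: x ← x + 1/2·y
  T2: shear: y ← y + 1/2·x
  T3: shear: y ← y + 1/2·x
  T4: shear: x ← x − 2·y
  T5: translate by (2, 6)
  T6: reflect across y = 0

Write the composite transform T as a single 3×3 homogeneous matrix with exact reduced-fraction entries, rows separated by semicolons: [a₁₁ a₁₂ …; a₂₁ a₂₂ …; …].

T1 = [1 1/2 0; 0 1 0; 0 0 1]
T2·T1 = [1 1/2 0; 1/2 5/4 0; 0 0 1]
T3·…·T1 = [1 1/2 0; 1 3/2 0; 0 0 1]
T4·…·T1 = [-1 -5/2 0; 1 3/2 0; 0 0 1]
T5·…·T1 = [-1 -5/2 2; 1 3/2 6; 0 0 1]
T6·…·T1 = [-1 -5/2 2; -1 -3/2 -6; 0 0 1]

T = [-1 -5/2 2; -1 -3/2 -6; 0 0 1]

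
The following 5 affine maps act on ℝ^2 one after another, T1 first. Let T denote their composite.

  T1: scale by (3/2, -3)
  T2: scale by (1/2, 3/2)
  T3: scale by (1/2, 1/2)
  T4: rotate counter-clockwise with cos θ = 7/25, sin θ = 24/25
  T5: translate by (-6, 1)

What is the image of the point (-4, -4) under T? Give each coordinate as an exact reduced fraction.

T1 scale by (3/2, -3): (-4, -4) → (-6, 12)
T2 scale by (1/2, 3/2): (-6, 12) → (-3, 18)
T3 scale by (1/2, 1/2): (-3, 18) → (-3/2, 9)
T4 rotate counter-clockwise with cos θ = 7/25, sin θ = 24/25: (-3/2, 9) → (-453/50, 27/25)
T5 translate by (-6, 1): (-453/50, 27/25) → (-753/50, 52/25)

T(p) = (-753/50, 52/25)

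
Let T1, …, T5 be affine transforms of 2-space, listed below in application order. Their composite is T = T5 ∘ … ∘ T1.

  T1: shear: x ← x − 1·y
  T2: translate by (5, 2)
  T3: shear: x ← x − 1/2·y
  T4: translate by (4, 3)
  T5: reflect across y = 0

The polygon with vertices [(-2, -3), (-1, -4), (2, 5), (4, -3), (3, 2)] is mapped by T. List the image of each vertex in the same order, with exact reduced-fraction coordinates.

image vertices: (21/2, -2), (13, -1), (5/2, -10), (33/2, -2), (8, -7)

T1 shear: x ← x − 1·y: (-2, -3) → (1, -3); (-1, -4) → (3, -4); (2, 5) → (-3, 5); (4, -3) → (7, -3); (3, 2) → (1, 2)
T2 translate by (5, 2): (1, -3) → (6, -1); (3, -4) → (8, -2); (-3, 5) → (2, 7); (7, -3) → (12, -1); (1, 2) → (6, 4)
T3 shear: x ← x − 1/2·y: (6, -1) → (13/2, -1); (8, -2) → (9, -2); (2, 7) → (-3/2, 7); (12, -1) → (25/2, -1); (6, 4) → (4, 4)
T4 translate by (4, 3): (13/2, -1) → (21/2, 2); (9, -2) → (13, 1); (-3/2, 7) → (5/2, 10); (25/2, -1) → (33/2, 2); (4, 4) → (8, 7)
T5 reflect across y = 0: (21/2, 2) → (21/2, -2); (13, 1) → (13, -1); (5/2, 10) → (5/2, -10); (33/2, 2) → (33/2, -2); (8, 7) → (8, -7)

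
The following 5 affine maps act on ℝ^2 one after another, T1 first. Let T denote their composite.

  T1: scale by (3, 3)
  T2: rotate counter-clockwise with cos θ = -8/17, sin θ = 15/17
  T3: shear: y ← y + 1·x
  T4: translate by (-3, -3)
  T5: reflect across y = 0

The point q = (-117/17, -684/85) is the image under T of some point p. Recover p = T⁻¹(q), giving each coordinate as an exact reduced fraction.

T1 = [3 0 0; 0 3 0; 0 0 1]
T2·T1 = [-24/17 -45/17 0; 45/17 -24/17 0; 0 0 1]
T3·…·T1 = [-24/17 -45/17 0; 21/17 -69/17 0; 0 0 1]
T4·…·T1 = [-24/17 -45/17 -3; 21/17 -69/17 -3; 0 0 1]
T5·…·T1 = [-24/17 -45/17 -3; -21/17 69/17 3; 0 0 1]
det M = -9; M⁻¹ = [-23/51 -5/17 -8/17; -7/51 8/51 -15/17; 0 0 1]
M⁻¹ · (-117/17, -684/85)ᵀ = (5, -6/5)ᵀ

p = (5, -6/5)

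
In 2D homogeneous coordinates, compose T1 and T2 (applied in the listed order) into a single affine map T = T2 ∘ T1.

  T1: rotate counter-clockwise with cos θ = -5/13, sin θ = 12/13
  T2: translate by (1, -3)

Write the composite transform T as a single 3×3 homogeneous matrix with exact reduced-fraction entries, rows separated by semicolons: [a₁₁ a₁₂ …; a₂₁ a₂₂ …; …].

T1 = [-5/13 -12/13 0; 12/13 -5/13 0; 0 0 1]
T2·T1 = [-5/13 -12/13 1; 12/13 -5/13 -3; 0 0 1]

T = [-5/13 -12/13 1; 12/13 -5/13 -3; 0 0 1]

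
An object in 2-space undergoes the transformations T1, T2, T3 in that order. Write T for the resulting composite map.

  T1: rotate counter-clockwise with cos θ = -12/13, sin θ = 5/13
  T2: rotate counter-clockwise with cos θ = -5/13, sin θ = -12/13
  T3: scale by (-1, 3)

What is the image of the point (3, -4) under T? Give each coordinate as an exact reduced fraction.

T(p) = (-836/169, -369/169)

T1 rotate counter-clockwise with cos θ = -12/13, sin θ = 5/13: (3, -4) → (-16/13, 63/13)
T2 rotate counter-clockwise with cos θ = -5/13, sin θ = -12/13: (-16/13, 63/13) → (836/169, -123/169)
T3 scale by (-1, 3): (836/169, -123/169) → (-836/169, -369/169)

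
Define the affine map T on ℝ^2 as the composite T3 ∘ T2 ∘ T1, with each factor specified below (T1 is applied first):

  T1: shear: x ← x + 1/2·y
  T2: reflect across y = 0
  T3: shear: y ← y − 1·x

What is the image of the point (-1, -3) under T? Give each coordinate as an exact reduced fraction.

T(p) = (-5/2, 11/2)

T1 shear: x ← x + 1/2·y: (-1, -3) → (-5/2, -3)
T2 reflect across y = 0: (-5/2, -3) → (-5/2, 3)
T3 shear: y ← y − 1·x: (-5/2, 3) → (-5/2, 11/2)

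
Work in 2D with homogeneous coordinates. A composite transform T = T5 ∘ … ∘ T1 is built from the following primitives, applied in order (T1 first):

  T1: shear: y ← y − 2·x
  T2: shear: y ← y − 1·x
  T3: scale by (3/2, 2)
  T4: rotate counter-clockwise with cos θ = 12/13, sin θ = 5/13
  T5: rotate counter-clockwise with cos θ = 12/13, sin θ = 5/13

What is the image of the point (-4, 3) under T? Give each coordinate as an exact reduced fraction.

T(p) = (-4314/169, 2850/169)

T1 shear: y ← y − 2·x: (-4, 3) → (-4, 11)
T2 shear: y ← y − 1·x: (-4, 11) → (-4, 15)
T3 scale by (3/2, 2): (-4, 15) → (-6, 30)
T4 rotate counter-clockwise with cos θ = 12/13, sin θ = 5/13: (-6, 30) → (-222/13, 330/13)
T5 rotate counter-clockwise with cos θ = 12/13, sin θ = 5/13: (-222/13, 330/13) → (-4314/169, 2850/169)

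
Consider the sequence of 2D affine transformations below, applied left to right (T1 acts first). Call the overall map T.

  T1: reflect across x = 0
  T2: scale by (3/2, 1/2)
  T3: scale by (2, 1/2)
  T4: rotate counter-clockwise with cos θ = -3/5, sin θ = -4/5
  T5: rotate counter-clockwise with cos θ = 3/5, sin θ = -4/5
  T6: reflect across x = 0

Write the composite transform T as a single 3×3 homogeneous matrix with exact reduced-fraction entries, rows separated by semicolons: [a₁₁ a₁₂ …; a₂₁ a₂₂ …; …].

T1 = [-1 0 0; 0 1 0; 0 0 1]
T2·T1 = [-3/2 0 0; 0 1/2 0; 0 0 1]
T3·…·T1 = [-3 0 0; 0 1/4 0; 0 0 1]
T4·…·T1 = [9/5 1/5 0; 12/5 -3/20 0; 0 0 1]
T5·…·T1 = [3 0 0; 0 -1/4 0; 0 0 1]
T6·…·T1 = [-3 0 0; 0 -1/4 0; 0 0 1]

T = [-3 0 0; 0 -1/4 0; 0 0 1]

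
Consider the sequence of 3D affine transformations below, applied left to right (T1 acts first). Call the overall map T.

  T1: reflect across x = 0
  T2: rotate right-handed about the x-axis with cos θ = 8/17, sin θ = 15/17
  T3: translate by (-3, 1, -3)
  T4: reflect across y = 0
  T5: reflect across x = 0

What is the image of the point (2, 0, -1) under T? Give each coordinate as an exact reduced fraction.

T(p) = (5, -32/17, -59/17)

T1 reflect across x = 0: (2, 0, -1) → (-2, 0, -1)
T2 rotate right-handed about the x-axis with cos θ = 8/17, sin θ = 15/17: (-2, 0, -1) → (-2, 15/17, -8/17)
T3 translate by (-3, 1, -3): (-2, 15/17, -8/17) → (-5, 32/17, -59/17)
T4 reflect across y = 0: (-5, 32/17, -59/17) → (-5, -32/17, -59/17)
T5 reflect across x = 0: (-5, -32/17, -59/17) → (5, -32/17, -59/17)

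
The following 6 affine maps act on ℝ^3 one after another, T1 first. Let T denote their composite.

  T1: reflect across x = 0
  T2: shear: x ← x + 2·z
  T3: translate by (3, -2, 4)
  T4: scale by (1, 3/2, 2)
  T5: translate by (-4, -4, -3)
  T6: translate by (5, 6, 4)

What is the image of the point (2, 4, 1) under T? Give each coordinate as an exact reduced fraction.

T1 reflect across x = 0: (2, 4, 1) → (-2, 4, 1)
T2 shear: x ← x + 2·z: (-2, 4, 1) → (0, 4, 1)
T3 translate by (3, -2, 4): (0, 4, 1) → (3, 2, 5)
T4 scale by (1, 3/2, 2): (3, 2, 5) → (3, 3, 10)
T5 translate by (-4, -4, -3): (3, 3, 10) → (-1, -1, 7)
T6 translate by (5, 6, 4): (-1, -1, 7) → (4, 5, 11)

T(p) = (4, 5, 11)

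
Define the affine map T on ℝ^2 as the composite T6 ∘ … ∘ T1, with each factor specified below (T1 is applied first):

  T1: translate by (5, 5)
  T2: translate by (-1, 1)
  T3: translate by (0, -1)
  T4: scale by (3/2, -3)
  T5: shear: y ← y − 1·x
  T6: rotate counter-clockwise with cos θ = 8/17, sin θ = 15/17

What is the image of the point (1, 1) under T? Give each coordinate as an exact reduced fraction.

T1 translate by (5, 5): (1, 1) → (6, 6)
T2 translate by (-1, 1): (6, 6) → (5, 7)
T3 translate by (0, -1): (5, 7) → (5, 6)
T4 scale by (3/2, -3): (5, 6) → (15/2, -18)
T5 shear: y ← y − 1·x: (15/2, -18) → (15/2, -51/2)
T6 rotate counter-clockwise with cos θ = 8/17, sin θ = 15/17: (15/2, -51/2) → (885/34, -183/34)

T(p) = (885/34, -183/34)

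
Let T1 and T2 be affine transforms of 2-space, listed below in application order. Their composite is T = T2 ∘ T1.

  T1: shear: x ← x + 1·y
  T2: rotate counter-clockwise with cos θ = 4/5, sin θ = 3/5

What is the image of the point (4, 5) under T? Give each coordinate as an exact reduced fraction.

T1 shear: x ← x + 1·y: (4, 5) → (9, 5)
T2 rotate counter-clockwise with cos θ = 4/5, sin θ = 3/5: (9, 5) → (21/5, 47/5)

T(p) = (21/5, 47/5)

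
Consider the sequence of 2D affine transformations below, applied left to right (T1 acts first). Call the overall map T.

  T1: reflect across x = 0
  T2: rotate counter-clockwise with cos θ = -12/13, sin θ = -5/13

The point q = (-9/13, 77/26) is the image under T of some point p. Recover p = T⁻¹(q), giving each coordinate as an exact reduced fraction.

T1 = [-1 0 0; 0 1 0; 0 0 1]
T2·T1 = [12/13 5/13 0; 5/13 -12/13 0; 0 0 1]
det M = -1; M⁻¹ = [12/13 5/13 0; 5/13 -12/13 0; 0 0 1]
M⁻¹ · (-9/13, 77/26)ᵀ = (1/2, -3)ᵀ

p = (1/2, -3)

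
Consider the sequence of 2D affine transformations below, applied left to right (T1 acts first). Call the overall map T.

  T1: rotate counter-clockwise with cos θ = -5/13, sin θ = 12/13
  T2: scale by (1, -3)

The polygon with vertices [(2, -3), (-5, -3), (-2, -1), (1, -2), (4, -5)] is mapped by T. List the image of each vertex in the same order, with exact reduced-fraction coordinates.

T1 rotate counter-clockwise with cos θ = -5/13, sin θ = 12/13: (2, -3) → (2, 3); (-5, -3) → (61/13, -45/13); (-2, -1) → (22/13, -19/13); (1, -2) → (19/13, 22/13); (4, -5) → (40/13, 73/13)
T2 scale by (1, -3): (2, 3) → (2, -9); (61/13, -45/13) → (61/13, 135/13); (22/13, -19/13) → (22/13, 57/13); (19/13, 22/13) → (19/13, -66/13); (40/13, 73/13) → (40/13, -219/13)

image vertices: (2, -9), (61/13, 135/13), (22/13, 57/13), (19/13, -66/13), (40/13, -219/13)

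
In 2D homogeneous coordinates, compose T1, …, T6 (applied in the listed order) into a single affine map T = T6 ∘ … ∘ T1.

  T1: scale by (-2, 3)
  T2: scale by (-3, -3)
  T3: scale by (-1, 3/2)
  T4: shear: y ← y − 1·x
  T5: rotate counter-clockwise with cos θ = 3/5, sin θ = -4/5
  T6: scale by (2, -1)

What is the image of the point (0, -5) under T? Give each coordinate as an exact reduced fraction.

T1 scale by (-2, 3): (0, -5) → (0, -15)
T2 scale by (-3, -3): (0, -15) → (0, 45)
T3 scale by (-1, 3/2): (0, 45) → (0, 135/2)
T4 shear: y ← y − 1·x: (0, 135/2) → (0, 135/2)
T5 rotate counter-clockwise with cos θ = 3/5, sin θ = -4/5: (0, 135/2) → (54, 81/2)
T6 scale by (2, -1): (54, 81/2) → (108, -81/2)

T(p) = (108, -81/2)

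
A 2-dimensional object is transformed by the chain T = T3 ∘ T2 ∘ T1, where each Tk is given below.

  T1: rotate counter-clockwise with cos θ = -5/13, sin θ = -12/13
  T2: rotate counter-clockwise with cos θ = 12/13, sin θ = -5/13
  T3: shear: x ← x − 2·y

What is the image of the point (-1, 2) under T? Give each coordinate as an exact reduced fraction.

T(p) = (600/169, -121/169)

T1 rotate counter-clockwise with cos θ = -5/13, sin θ = -12/13: (-1, 2) → (29/13, 2/13)
T2 rotate counter-clockwise with cos θ = 12/13, sin θ = -5/13: (29/13, 2/13) → (358/169, -121/169)
T3 shear: x ← x − 2·y: (358/169, -121/169) → (600/169, -121/169)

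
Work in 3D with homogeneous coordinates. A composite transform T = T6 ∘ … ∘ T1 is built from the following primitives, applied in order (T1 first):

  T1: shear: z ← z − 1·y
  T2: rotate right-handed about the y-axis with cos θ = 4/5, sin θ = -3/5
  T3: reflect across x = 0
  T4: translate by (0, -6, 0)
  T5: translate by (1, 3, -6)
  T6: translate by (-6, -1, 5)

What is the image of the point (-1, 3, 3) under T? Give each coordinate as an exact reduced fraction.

T(p) = (-21/5, -1, -8/5)

T1 shear: z ← z − 1·y: (-1, 3, 3) → (-1, 3, 0)
T2 rotate right-handed about the y-axis with cos θ = 4/5, sin θ = -3/5: (-1, 3, 0) → (-4/5, 3, -3/5)
T3 reflect across x = 0: (-4/5, 3, -3/5) → (4/5, 3, -3/5)
T4 translate by (0, -6, 0): (4/5, 3, -3/5) → (4/5, -3, -3/5)
T5 translate by (1, 3, -6): (4/5, -3, -3/5) → (9/5, 0, -33/5)
T6 translate by (-6, -1, 5): (9/5, 0, -33/5) → (-21/5, -1, -8/5)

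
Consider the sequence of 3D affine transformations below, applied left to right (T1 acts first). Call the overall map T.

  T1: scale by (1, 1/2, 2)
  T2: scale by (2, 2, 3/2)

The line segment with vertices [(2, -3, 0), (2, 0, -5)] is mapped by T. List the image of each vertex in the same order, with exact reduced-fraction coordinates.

image vertices: (4, -3, 0), (4, 0, -15)

T1 scale by (1, 1/2, 2): (2, -3, 0) → (2, -3/2, 0); (2, 0, -5) → (2, 0, -10)
T2 scale by (2, 2, 3/2): (2, -3/2, 0) → (4, -3, 0); (2, 0, -10) → (4, 0, -15)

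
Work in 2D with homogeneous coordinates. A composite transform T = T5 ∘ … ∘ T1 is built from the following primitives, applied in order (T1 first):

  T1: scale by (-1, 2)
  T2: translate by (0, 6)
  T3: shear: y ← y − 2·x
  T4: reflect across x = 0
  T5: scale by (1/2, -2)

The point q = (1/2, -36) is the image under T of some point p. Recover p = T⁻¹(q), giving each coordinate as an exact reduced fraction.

p = (1, 5)

T1 = [-1 0 0; 0 2 0; 0 0 1]
T2·T1 = [-1 0 0; 0 2 6; 0 0 1]
T3·…·T1 = [-1 0 0; 2 2 6; 0 0 1]
T4·…·T1 = [1 0 0; 2 2 6; 0 0 1]
T5·…·T1 = [1/2 0 0; -4 -4 -12; 0 0 1]
det M = -2; M⁻¹ = [2 0 0; -2 -1/4 -3; 0 0 1]
M⁻¹ · (1/2, -36)ᵀ = (1, 5)ᵀ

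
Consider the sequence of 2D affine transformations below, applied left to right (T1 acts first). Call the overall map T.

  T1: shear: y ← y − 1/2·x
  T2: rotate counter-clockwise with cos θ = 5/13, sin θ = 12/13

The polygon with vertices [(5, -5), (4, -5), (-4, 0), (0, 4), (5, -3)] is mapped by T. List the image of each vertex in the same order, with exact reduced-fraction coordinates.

image vertices: (115/13, 45/26), (8, 1), (-44/13, -38/13), (-48/13, 20/13), (7, 5/2)

T1 shear: y ← y − 1/2·x: (5, -5) → (5, -15/2); (4, -5) → (4, -7); (-4, 0) → (-4, 2); (0, 4) → (0, 4); (5, -3) → (5, -11/2)
T2 rotate counter-clockwise with cos θ = 5/13, sin θ = 12/13: (5, -15/2) → (115/13, 45/26); (4, -7) → (8, 1); (-4, 2) → (-44/13, -38/13); (0, 4) → (-48/13, 20/13); (5, -11/2) → (7, 5/2)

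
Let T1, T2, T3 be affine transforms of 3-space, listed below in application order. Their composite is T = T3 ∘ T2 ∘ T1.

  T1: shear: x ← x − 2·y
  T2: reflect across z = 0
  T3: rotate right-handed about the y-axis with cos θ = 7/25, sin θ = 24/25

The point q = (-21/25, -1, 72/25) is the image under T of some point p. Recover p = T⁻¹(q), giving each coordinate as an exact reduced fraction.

p = (-5, -1, 0)

T1 = [1 -2 0 0; 0 1 0 0; 0 0 1 0; 0 0 0 1]
T2·T1 = [1 -2 0 0; 0 1 0 0; 0 0 -1 0; 0 0 0 1]
T3·…·T1 = [7/25 -14/25 -24/25 0; 0 1 0 0; -24/25 48/25 -7/25 0; 0 0 0 1]
det M = -1; M⁻¹ = [7/25 2 -24/25 0; 0 1 0 0; -24/25 0 -7/25 0; 0 0 0 1]
M⁻¹ · (-21/25, -1, 72/25)ᵀ = (-5, -1, 0)ᵀ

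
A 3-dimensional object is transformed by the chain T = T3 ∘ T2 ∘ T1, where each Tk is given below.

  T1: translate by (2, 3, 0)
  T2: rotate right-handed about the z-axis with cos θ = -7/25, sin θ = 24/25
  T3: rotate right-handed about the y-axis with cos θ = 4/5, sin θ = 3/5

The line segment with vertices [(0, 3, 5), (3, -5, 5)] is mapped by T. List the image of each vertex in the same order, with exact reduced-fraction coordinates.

image vertices: (-257/125, 6/25, 974/125), (427/125, 134/25, 461/125)

T1 translate by (2, 3, 0): (0, 3, 5) → (2, 6, 5); (3, -5, 5) → (5, -2, 5)
T2 rotate right-handed about the z-axis with cos θ = -7/25, sin θ = 24/25: (2, 6, 5) → (-158/25, 6/25, 5); (5, -2, 5) → (13/25, 134/25, 5)
T3 rotate right-handed about the y-axis with cos θ = 4/5, sin θ = 3/5: (-158/25, 6/25, 5) → (-257/125, 6/25, 974/125); (13/25, 134/25, 5) → (427/125, 134/25, 461/125)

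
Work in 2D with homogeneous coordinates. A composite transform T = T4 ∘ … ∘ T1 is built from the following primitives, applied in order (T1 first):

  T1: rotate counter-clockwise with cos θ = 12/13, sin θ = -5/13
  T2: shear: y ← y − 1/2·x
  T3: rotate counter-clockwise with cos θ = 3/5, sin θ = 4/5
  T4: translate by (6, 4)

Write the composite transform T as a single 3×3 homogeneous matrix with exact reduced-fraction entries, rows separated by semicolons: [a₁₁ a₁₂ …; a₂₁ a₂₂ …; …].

T = [16/13 -23/65 6; 3/13 97/130 4; 0 0 1]

T1 = [12/13 5/13 0; -5/13 12/13 0; 0 0 1]
T2·T1 = [12/13 5/13 0; -11/13 19/26 0; 0 0 1]
T3·…·T1 = [16/13 -23/65 0; 3/13 97/130 0; 0 0 1]
T4·…·T1 = [16/13 -23/65 6; 3/13 97/130 4; 0 0 1]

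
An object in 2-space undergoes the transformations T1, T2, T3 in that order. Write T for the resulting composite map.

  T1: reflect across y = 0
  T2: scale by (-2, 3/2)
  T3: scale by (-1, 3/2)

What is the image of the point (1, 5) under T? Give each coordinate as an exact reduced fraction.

T1 reflect across y = 0: (1, 5) → (1, -5)
T2 scale by (-2, 3/2): (1, -5) → (-2, -15/2)
T3 scale by (-1, 3/2): (-2, -15/2) → (2, -45/4)

T(p) = (2, -45/4)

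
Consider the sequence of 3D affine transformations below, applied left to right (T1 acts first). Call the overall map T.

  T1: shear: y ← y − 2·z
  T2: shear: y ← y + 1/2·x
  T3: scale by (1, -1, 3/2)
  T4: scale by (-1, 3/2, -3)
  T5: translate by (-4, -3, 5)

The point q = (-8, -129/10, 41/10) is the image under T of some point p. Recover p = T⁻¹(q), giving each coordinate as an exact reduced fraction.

p = (4, 5, 1/5)

T1 = [1 0 0 0; 0 1 -2 0; 0 0 1 0; 0 0 0 1]
T2·T1 = [1 0 0 0; 1/2 1 -2 0; 0 0 1 0; 0 0 0 1]
T3·…·T1 = [1 0 0 0; -1/2 -1 2 0; 0 0 3/2 0; 0 0 0 1]
T4·…·T1 = [-1 0 0 0; -3/4 -3/2 3 0; 0 0 -9/2 0; 0 0 0 1]
T5·…·T1 = [-1 0 0 -4; -3/4 -3/2 3 -3; 0 0 -9/2 5; 0 0 0 1]
det M = -27/4; M⁻¹ = [-1 0 0 -4; 1/2 -2/3 -4/9 20/9; 0 0 -2/9 10/9; 0 0 0 1]
M⁻¹ · (-8, -129/10, 41/10)ᵀ = (4, 5, 1/5)ᵀ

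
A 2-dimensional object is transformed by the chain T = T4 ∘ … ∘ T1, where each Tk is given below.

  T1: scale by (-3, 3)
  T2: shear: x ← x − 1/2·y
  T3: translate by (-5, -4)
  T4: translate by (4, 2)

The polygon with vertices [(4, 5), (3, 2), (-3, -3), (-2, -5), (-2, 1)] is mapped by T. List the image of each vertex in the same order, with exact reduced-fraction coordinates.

T1 scale by (-3, 3): (4, 5) → (-12, 15); (3, 2) → (-9, 6); (-3, -3) → (9, -9); (-2, -5) → (6, -15); (-2, 1) → (6, 3)
T2 shear: x ← x − 1/2·y: (-12, 15) → (-39/2, 15); (-9, 6) → (-12, 6); (9, -9) → (27/2, -9); (6, -15) → (27/2, -15); (6, 3) → (9/2, 3)
T3 translate by (-5, -4): (-39/2, 15) → (-49/2, 11); (-12, 6) → (-17, 2); (27/2, -9) → (17/2, -13); (27/2, -15) → (17/2, -19); (9/2, 3) → (-1/2, -1)
T4 translate by (4, 2): (-49/2, 11) → (-41/2, 13); (-17, 2) → (-13, 4); (17/2, -13) → (25/2, -11); (17/2, -19) → (25/2, -17); (-1/2, -1) → (7/2, 1)

image vertices: (-41/2, 13), (-13, 4), (25/2, -11), (25/2, -17), (7/2, 1)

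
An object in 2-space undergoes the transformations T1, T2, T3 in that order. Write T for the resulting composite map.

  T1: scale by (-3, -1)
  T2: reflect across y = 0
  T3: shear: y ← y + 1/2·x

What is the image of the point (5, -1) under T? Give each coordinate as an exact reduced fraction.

T1 scale by (-3, -1): (5, -1) → (-15, 1)
T2 reflect across y = 0: (-15, 1) → (-15, -1)
T3 shear: y ← y + 1/2·x: (-15, -1) → (-15, -17/2)

T(p) = (-15, -17/2)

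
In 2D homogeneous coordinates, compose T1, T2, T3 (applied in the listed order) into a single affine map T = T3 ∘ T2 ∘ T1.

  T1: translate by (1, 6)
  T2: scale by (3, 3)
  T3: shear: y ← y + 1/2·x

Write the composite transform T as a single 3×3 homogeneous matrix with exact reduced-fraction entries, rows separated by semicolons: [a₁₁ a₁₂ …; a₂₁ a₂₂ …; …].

T = [3 0 3; 3/2 3 39/2; 0 0 1]

T1 = [1 0 1; 0 1 6; 0 0 1]
T2·T1 = [3 0 3; 0 3 18; 0 0 1]
T3·…·T1 = [3 0 3; 3/2 3 39/2; 0 0 1]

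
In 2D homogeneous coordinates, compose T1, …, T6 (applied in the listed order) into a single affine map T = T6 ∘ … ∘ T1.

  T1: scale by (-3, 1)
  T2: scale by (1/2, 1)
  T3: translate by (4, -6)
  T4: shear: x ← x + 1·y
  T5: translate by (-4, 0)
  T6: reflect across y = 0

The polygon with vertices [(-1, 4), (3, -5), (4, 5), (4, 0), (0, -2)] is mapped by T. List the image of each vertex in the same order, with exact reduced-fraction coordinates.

T1 scale by (-3, 1): (-1, 4) → (3, 4); (3, -5) → (-9, -5); (4, 5) → (-12, 5); (4, 0) → (-12, 0); (0, -2) → (0, -2)
T2 scale by (1/2, 1): (3, 4) → (3/2, 4); (-9, -5) → (-9/2, -5); (-12, 5) → (-6, 5); (-12, 0) → (-6, 0); (0, -2) → (0, -2)
T3 translate by (4, -6): (3/2, 4) → (11/2, -2); (-9/2, -5) → (-1/2, -11); (-6, 5) → (-2, -1); (-6, 0) → (-2, -6); (0, -2) → (4, -8)
T4 shear: x ← x + 1·y: (11/2, -2) → (7/2, -2); (-1/2, -11) → (-23/2, -11); (-2, -1) → (-3, -1); (-2, -6) → (-8, -6); (4, -8) → (-4, -8)
T5 translate by (-4, 0): (7/2, -2) → (-1/2, -2); (-23/2, -11) → (-31/2, -11); (-3, -1) → (-7, -1); (-8, -6) → (-12, -6); (-4, -8) → (-8, -8)
T6 reflect across y = 0: (-1/2, -2) → (-1/2, 2); (-31/2, -11) → (-31/2, 11); (-7, -1) → (-7, 1); (-12, -6) → (-12, 6); (-8, -8) → (-8, 8)

image vertices: (-1/2, 2), (-31/2, 11), (-7, 1), (-12, 6), (-8, 8)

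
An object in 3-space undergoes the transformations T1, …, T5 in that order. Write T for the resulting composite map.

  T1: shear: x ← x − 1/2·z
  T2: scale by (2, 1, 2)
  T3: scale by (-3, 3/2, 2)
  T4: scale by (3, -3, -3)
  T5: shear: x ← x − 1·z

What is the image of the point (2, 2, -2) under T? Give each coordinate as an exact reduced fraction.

T1 shear: x ← x − 1/2·z: (2, 2, -2) → (3, 2, -2)
T2 scale by (2, 1, 2): (3, 2, -2) → (6, 2, -4)
T3 scale by (-3, 3/2, 2): (6, 2, -4) → (-18, 3, -8)
T4 scale by (3, -3, -3): (-18, 3, -8) → (-54, -9, 24)
T5 shear: x ← x − 1·z: (-54, -9, 24) → (-78, -9, 24)

T(p) = (-78, -9, 24)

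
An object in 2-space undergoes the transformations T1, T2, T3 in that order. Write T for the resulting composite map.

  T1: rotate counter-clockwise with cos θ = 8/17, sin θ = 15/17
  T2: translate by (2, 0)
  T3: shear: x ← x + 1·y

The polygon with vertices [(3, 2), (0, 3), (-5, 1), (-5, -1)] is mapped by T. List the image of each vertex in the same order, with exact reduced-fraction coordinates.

T1 rotate counter-clockwise with cos θ = 8/17, sin θ = 15/17: (3, 2) → (-6/17, 61/17); (0, 3) → (-45/17, 24/17); (-5, 1) → (-55/17, -67/17); (-5, -1) → (-25/17, -83/17)
T2 translate by (2, 0): (-6/17, 61/17) → (28/17, 61/17); (-45/17, 24/17) → (-11/17, 24/17); (-55/17, -67/17) → (-21/17, -67/17); (-25/17, -83/17) → (9/17, -83/17)
T3 shear: x ← x + 1·y: (28/17, 61/17) → (89/17, 61/17); (-11/17, 24/17) → (13/17, 24/17); (-21/17, -67/17) → (-88/17, -67/17); (9/17, -83/17) → (-74/17, -83/17)

image vertices: (89/17, 61/17), (13/17, 24/17), (-88/17, -67/17), (-74/17, -83/17)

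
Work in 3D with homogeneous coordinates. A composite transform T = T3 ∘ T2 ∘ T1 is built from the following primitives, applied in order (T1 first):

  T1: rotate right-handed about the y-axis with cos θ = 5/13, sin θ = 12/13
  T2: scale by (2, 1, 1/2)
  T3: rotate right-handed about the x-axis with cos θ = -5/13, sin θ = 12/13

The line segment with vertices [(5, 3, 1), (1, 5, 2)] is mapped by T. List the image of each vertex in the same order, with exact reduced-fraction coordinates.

T1 rotate right-handed about the y-axis with cos θ = 5/13, sin θ = 12/13: (5, 3, 1) → (37/13, 3, -55/13); (1, 5, 2) → (29/13, 5, -2/13)
T2 scale by (2, 1, 1/2): (37/13, 3, -55/13) → (74/13, 3, -55/26); (29/13, 5, -2/13) → (58/13, 5, -1/13)
T3 rotate right-handed about the x-axis with cos θ = -5/13, sin θ = 12/13: (74/13, 3, -55/26) → (74/13, 135/169, 1211/338); (58/13, 5, -1/13) → (58/13, -313/169, 785/169)

image vertices: (74/13, 135/169, 1211/338), (58/13, -313/169, 785/169)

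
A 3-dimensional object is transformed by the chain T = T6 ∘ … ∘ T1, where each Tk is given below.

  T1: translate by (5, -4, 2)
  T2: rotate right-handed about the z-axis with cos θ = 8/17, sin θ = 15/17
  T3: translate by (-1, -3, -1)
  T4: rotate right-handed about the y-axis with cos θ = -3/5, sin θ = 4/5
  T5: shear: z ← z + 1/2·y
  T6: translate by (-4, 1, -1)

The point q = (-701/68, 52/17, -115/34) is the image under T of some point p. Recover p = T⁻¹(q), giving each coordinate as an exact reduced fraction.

T1 = [1 0 0 5; 0 1 0 -4; 0 0 1 2; 0 0 0 1]
T2·T1 = [8/17 -15/17 0 100/17; 15/17 8/17 0 43/17; 0 0 1 2; 0 0 0 1]
T3·…·T1 = [8/17 -15/17 0 83/17; 15/17 8/17 0 -8/17; 0 0 1 1; 0 0 0 1]
T4·…·T1 = [-24/85 9/17 4/5 -181/85; 15/17 8/17 0 -8/17; -32/85 12/17 -3/5 -383/85; 0 0 0 1]
T5·…·T1 = [-24/85 9/17 4/5 -181/85; 15/17 8/17 0 -8/17; 11/170 16/17 -3/5 -403/85; 0 0 0 1]
T6·…·T1 = [-24/85 9/17 4/5 -521/85; 15/17 8/17 0 9/17; 11/170 16/17 -3/5 -488/85; 0 0 0 1]
det M = 1; M⁻¹ = [-24/85 91/85 -32/85 -379/85; 9/17 2/17 12/17 123/17; 4/5 3/10 -3/5 13/10; 0 0 0 1]
M⁻¹ · (-701/68, 52/17, -115/34)ᵀ = (3, -1/4, -4)ᵀ

p = (3, -1/4, -4)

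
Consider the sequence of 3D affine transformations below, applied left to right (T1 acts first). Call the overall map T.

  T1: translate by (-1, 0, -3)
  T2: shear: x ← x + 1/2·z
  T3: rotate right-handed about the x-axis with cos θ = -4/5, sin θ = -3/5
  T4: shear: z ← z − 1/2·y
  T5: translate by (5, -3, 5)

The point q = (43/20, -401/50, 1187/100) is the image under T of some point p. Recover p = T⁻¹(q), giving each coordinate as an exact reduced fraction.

T1 = [1 0 0 -1; 0 1 0 0; 0 0 1 -3; 0 0 0 1]
T2·T1 = [1 0 1/2 -5/2; 0 1 0 0; 0 0 1 -3; 0 0 0 1]
T3·…·T1 = [1 0 1/2 -5/2; 0 -4/5 3/5 -9/5; 0 -3/5 -4/5 12/5; 0 0 0 1]
T4·…·T1 = [1 0 1/2 -5/2; 0 -4/5 3/5 -9/5; 0 -1/5 -11/10 33/10; 0 0 0 1]
T5·…·T1 = [1 0 1/2 5/2; 0 -4/5 3/5 -24/5; 0 -1/5 -11/10 83/10; 0 0 0 1]
det M = 1; M⁻¹ = [1 -1/10 2/5 -63/10; 0 -11/10 -3/5 -3/10; 0 1/5 -4/5 38/5; 0 0 0 1]
M⁻¹ · (43/20, -401/50, 1187/100)ᵀ = (7/5, 7/5, -7/2)ᵀ

p = (7/5, 7/5, -7/2)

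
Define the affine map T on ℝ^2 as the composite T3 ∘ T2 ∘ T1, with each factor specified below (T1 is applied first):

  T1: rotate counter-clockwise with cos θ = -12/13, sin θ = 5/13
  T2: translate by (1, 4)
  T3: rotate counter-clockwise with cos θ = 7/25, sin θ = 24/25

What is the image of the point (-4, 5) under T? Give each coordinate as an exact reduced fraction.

T1 rotate counter-clockwise with cos θ = -12/13, sin θ = 5/13: (-4, 5) → (23/13, -80/13)
T2 translate by (1, 4): (23/13, -80/13) → (36/13, -28/13)
T3 rotate counter-clockwise with cos θ = 7/25, sin θ = 24/25: (36/13, -28/13) → (924/325, 668/325)

T(p) = (924/325, 668/325)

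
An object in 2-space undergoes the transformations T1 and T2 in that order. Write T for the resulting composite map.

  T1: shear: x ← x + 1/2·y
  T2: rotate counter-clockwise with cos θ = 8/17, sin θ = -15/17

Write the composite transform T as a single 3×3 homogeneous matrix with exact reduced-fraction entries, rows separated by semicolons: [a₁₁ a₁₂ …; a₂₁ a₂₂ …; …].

T = [8/17 19/17 0; -15/17 1/34 0; 0 0 1]

T1 = [1 1/2 0; 0 1 0; 0 0 1]
T2·T1 = [8/17 19/17 0; -15/17 1/34 0; 0 0 1]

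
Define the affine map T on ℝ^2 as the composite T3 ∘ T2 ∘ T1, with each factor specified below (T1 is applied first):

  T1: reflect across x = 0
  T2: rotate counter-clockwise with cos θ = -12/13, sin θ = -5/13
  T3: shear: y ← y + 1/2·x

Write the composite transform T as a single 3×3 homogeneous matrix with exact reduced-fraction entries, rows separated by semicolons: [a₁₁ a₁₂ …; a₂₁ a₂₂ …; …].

T = [12/13 5/13 0; 11/13 -19/26 0; 0 0 1]

T1 = [-1 0 0; 0 1 0; 0 0 1]
T2·T1 = [12/13 5/13 0; 5/13 -12/13 0; 0 0 1]
T3·…·T1 = [12/13 5/13 0; 11/13 -19/26 0; 0 0 1]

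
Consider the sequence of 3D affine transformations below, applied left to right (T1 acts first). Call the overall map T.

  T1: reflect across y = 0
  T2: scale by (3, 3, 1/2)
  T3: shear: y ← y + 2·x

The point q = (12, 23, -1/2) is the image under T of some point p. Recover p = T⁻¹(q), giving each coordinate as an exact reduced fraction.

T1 = [1 0 0 0; 0 -1 0 0; 0 0 1 0; 0 0 0 1]
T2·T1 = [3 0 0 0; 0 -3 0 0; 0 0 1/2 0; 0 0 0 1]
T3·…·T1 = [3 0 0 0; 6 -3 0 0; 0 0 1/2 0; 0 0 0 1]
det M = -9/2; M⁻¹ = [1/3 0 0 0; 2/3 -1/3 0 0; 0 0 2 0; 0 0 0 1]
M⁻¹ · (12, 23, -1/2)ᵀ = (4, 1/3, -1)ᵀ

p = (4, 1/3, -1)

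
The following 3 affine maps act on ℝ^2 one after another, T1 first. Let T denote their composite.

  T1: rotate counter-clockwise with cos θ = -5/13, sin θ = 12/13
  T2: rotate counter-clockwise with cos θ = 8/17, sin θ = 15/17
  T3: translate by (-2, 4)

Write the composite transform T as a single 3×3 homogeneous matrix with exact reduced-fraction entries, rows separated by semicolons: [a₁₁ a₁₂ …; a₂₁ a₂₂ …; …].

T = [-220/221 -21/221 -2; 21/221 -220/221 4; 0 0 1]

T1 = [-5/13 -12/13 0; 12/13 -5/13 0; 0 0 1]
T2·T1 = [-220/221 -21/221 0; 21/221 -220/221 0; 0 0 1]
T3·…·T1 = [-220/221 -21/221 -2; 21/221 -220/221 4; 0 0 1]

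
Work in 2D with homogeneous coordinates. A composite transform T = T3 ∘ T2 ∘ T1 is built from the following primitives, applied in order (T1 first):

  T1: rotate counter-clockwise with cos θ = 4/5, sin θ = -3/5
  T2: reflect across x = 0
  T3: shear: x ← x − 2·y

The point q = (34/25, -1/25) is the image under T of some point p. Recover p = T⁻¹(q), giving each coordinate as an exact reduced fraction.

T1 = [4/5 3/5 0; -3/5 4/5 0; 0 0 1]
T2·T1 = [-4/5 -3/5 0; -3/5 4/5 0; 0 0 1]
T3·…·T1 = [2/5 -11/5 0; -3/5 4/5 0; 0 0 1]
det M = -1; M⁻¹ = [-4/5 -11/5 0; -3/5 -2/5 0; 0 0 1]
M⁻¹ · (34/25, -1/25)ᵀ = (-1, -4/5)ᵀ

p = (-1, -4/5)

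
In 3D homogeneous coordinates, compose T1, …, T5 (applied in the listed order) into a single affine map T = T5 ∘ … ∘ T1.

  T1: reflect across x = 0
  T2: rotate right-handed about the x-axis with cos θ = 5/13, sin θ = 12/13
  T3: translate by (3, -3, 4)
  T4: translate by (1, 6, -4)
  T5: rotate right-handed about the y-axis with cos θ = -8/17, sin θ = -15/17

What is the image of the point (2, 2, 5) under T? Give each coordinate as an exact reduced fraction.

T(p) = (-943/221, -11/13, -2/221)

T1 reflect across x = 0: (2, 2, 5) → (-2, 2, 5)
T2 rotate right-handed about the x-axis with cos θ = 5/13, sin θ = 12/13: (-2, 2, 5) → (-2, -50/13, 49/13)
T3 translate by (3, -3, 4): (-2, -50/13, 49/13) → (1, -89/13, 101/13)
T4 translate by (1, 6, -4): (1, -89/13, 101/13) → (2, -11/13, 49/13)
T5 rotate right-handed about the y-axis with cos θ = -8/17, sin θ = -15/17: (2, -11/13, 49/13) → (-943/221, -11/13, -2/221)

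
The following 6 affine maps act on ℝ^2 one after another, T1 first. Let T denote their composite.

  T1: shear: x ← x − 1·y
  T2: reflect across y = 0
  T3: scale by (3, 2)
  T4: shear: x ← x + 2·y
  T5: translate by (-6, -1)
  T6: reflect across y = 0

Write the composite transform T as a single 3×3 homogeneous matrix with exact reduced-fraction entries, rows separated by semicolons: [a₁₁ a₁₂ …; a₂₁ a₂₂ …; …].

T1 = [1 -1 0; 0 1 0; 0 0 1]
T2·T1 = [1 -1 0; 0 -1 0; 0 0 1]
T3·…·T1 = [3 -3 0; 0 -2 0; 0 0 1]
T4·…·T1 = [3 -7 0; 0 -2 0; 0 0 1]
T5·…·T1 = [3 -7 -6; 0 -2 -1; 0 0 1]
T6·…·T1 = [3 -7 -6; 0 2 1; 0 0 1]

T = [3 -7 -6; 0 2 1; 0 0 1]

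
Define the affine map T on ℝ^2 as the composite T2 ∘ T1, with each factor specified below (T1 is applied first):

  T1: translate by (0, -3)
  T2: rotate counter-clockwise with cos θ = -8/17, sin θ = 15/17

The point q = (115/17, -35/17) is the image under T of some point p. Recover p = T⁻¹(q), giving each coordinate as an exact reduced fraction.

p = (-5, -2)

T1 = [1 0 0; 0 1 -3; 0 0 1]
T2·T1 = [-8/17 -15/17 45/17; 15/17 -8/17 24/17; 0 0 1]
det M = 1; M⁻¹ = [-8/17 15/17 0; -15/17 -8/17 3; 0 0 1]
M⁻¹ · (115/17, -35/17)ᵀ = (-5, -2)ᵀ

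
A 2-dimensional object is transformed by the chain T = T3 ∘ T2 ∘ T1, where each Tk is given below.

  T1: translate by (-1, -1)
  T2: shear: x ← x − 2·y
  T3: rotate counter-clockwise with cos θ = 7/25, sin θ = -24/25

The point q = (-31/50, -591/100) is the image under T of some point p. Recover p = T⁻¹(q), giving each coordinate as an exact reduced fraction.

p = (2, -5/4)

T1 = [1 0 -1; 0 1 -1; 0 0 1]
T2·T1 = [1 -2 1; 0 1 -1; 0 0 1]
T3·…·T1 = [7/25 2/5 -17/25; -24/25 11/5 -31/25; 0 0 1]
det M = 1; M⁻¹ = [11/5 -2/5 1; 24/25 7/25 1; 0 0 1]
M⁻¹ · (-31/50, -591/100)ᵀ = (2, -5/4)ᵀ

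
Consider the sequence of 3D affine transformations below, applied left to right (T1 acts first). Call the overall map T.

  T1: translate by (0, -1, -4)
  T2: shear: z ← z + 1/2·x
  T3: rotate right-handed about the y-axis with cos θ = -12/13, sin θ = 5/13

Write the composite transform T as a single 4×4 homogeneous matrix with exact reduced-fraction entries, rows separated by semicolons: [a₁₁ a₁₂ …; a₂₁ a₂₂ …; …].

T = [-19/26 0 5/13 -20/13; 0 1 0 -1; -11/13 0 -12/13 48/13; 0 0 0 1]

T1 = [1 0 0 0; 0 1 0 -1; 0 0 1 -4; 0 0 0 1]
T2·T1 = [1 0 0 0; 0 1 0 -1; 1/2 0 1 -4; 0 0 0 1]
T3·…·T1 = [-19/26 0 5/13 -20/13; 0 1 0 -1; -11/13 0 -12/13 48/13; 0 0 0 1]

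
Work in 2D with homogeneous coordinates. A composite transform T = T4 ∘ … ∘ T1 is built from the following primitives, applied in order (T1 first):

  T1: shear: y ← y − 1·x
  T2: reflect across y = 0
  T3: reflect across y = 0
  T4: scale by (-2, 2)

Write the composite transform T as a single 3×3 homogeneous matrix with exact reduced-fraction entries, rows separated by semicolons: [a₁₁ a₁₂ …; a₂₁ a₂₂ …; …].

T = [-2 0 0; -2 2 0; 0 0 1]

T1 = [1 0 0; -1 1 0; 0 0 1]
T2·T1 = [1 0 0; 1 -1 0; 0 0 1]
T3·…·T1 = [1 0 0; -1 1 0; 0 0 1]
T4·…·T1 = [-2 0 0; -2 2 0; 0 0 1]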